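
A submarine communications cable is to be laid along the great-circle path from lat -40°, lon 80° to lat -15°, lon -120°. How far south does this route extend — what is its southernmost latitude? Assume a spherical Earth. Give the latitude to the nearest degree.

The great circle lies in the plane with unit normal n̂ = (p₁ × p₂)/|p₁ × p₂|.
Here n̂_z ≈ +0.298; the vertex latitude is φ_max = arccos|n̂_z| ≈ 72.6°.

≈ -73°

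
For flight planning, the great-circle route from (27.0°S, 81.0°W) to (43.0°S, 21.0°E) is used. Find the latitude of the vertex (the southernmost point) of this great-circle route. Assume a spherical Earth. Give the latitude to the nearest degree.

The great circle lies in the plane with unit normal n̂ = (p₁ × p₂)/|p₁ × p₂|.
Here n̂_z ≈ +0.647; the vertex latitude is φ_max = arccos|n̂_z| ≈ 49.7°.
Check via Clairaut: cos φ_max = |cos φ₁| · sin C = cos(27.0°)·sin(133.4°) ≈ 0.647, again giving ≈ 49.7°.

≈ 50°S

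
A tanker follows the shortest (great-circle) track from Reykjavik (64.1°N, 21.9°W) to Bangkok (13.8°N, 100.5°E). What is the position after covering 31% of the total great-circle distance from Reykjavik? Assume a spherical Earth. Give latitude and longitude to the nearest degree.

Convert each endpoint to a unit vector on the sphere (x = cos φ cos λ, y = cos φ sin λ, z = sin φ).
The central angle between the endpoints is δ = arccos(p₁·p₂) ≈ 1.584 rad (90.7°).
Interpolate at f = 0.31 with slerp weights a = sin((1−f)δ)/sin δ ≈ 0.888, b = sin(fδ)/sin δ ≈ 0.471.
p = a·p₁ + b·p₂ ≈ (0.276, 0.306, 0.911); φ = arcsin(p_z) ≈ 65.67°, λ = atan2(p_y, p_x) ≈ 47.86°.

≈ 66°N, 48°E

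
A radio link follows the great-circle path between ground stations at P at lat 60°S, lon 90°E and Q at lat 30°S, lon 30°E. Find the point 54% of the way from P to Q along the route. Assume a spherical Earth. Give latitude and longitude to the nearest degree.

From cos δ = sin φ₁ sin φ₂ + cos φ₁ cos φ₂ cos Δλ, the central angle is δ ≈ 0.864 rad (49.5°).
Interpolate at f = 0.54 with slerp weights a = sin((1−f)δ)/sin δ ≈ 0.509, b = sin(fδ)/sin δ ≈ 0.591.
p = a·p₁ + b·p₂ ≈ (0.444, 0.511, -0.737); φ = arcsin(p_z) ≈ -47.44°, λ = atan2(p_y, p_x) ≈ 49.02°.

≈ lat 47°S, lon 49°E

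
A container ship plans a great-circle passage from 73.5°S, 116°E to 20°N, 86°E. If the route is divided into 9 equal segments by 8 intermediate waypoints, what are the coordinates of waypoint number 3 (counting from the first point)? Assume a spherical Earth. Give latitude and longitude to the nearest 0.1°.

≈ 43.0°S, 96.1°E

Write both endpoints as unit vectors p₁, p₂ with components (cos φ cos λ, cos φ sin λ, sin φ).
The central angle between the endpoints is δ = arccos(p₁·p₂) ≈ 1.668 rad (95.6°).
Interpolate at f = 3/9 with slerp weights a = sin((1−f)δ)/sin δ ≈ 0.901, b = sin(fδ)/sin δ ≈ 0.530.
p = a·p₁ + b·p₂ ≈ (-0.077, 0.727, -0.682); φ = arcsin(p_z) ≈ -43.02°, λ = atan2(p_y, p_x) ≈ 96.08°.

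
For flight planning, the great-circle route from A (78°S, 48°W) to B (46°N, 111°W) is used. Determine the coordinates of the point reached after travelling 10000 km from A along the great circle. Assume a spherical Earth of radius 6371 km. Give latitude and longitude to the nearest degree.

≈ (7°N, 102°W)

From cos δ = sin φ₁ sin φ₂ + cos φ₁ cos φ₂ cos Δλ, the central angle is δ ≈ 2.263 rad (129.6°). The total great-circle distance is δ·R ≈ 2.263 × 6371 ≈ 14416 km, so the target fraction is f = 10000/14416 ≈ 0.694.
Interpolate at f ≈ 0.694 with slerp weights a = sin((1−f)δ)/sin δ ≈ 0.830, b = sin(fδ)/sin δ ≈ 1.299.
p = a·p₁ + b·p₂ ≈ (-0.208, -0.970, 0.123); φ = arcsin(p_z) ≈ 7.04°, λ = atan2(p_y, p_x) ≈ -102.09°.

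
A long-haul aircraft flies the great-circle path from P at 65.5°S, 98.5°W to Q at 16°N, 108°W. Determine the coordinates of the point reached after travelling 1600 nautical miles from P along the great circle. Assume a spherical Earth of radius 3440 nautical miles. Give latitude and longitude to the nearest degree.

≈ 39°S, 104°W

From cos δ = sin φ₁ sin φ₂ + cos φ₁ cos φ₂ cos Δλ, the central angle is δ ≈ 1.428 rad (81.8°). The total great-circle distance is δ·R ≈ 1.428 × 3440 ≈ 4912 nmi, so the target fraction is f = 1600/4912 ≈ 0.326.
Interpolate at f ≈ 0.326 with slerp weights a = sin((1−f)δ)/sin δ ≈ 0.829, b = sin(fδ)/sin δ ≈ 0.453.
p = a·p₁ + b·p₂ ≈ (-0.185, -0.754, -0.630); φ = arcsin(p_z) ≈ -39.03°, λ = atan2(p_y, p_x) ≈ -103.81°.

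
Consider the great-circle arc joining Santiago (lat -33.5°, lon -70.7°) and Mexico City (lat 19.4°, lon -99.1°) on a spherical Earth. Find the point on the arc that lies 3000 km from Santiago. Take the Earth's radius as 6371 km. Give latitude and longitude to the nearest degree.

Convert each endpoint to a unit vector on the sphere (x = cos φ cos λ, y = cos φ sin λ, z = sin φ).
The central angle between the endpoints is δ = arccos(p₁·p₂) ≈ 1.037 rad (59.4°). The total great-circle distance is δ·R ≈ 1.037 × 6371 ≈ 6609 km, so the target fraction is f = 3000/6609 ≈ 0.454.
Interpolate at f ≈ 0.454 with slerp weights a = sin((1−f)δ)/sin δ ≈ 0.623, b = sin(fδ)/sin δ ≈ 0.527.
p = a·p₁ + b·p₂ ≈ (0.093, -0.981, -0.169); φ = arcsin(p_z) ≈ -9.73°, λ = atan2(p_y, p_x) ≈ -84.58°.

≈ lat -10°, lon -85°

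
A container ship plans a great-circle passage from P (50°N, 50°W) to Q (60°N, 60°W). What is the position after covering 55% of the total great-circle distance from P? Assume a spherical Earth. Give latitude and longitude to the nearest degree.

From cos δ = sin φ₁ sin φ₂ + cos φ₁ cos φ₂ cos Δλ, the central angle is δ ≈ 0.201 rad (11.5°).
Interpolate at f = 0.55 with slerp weights a = sin((1−f)δ)/sin δ ≈ 0.452, b = sin(fδ)/sin δ ≈ 0.553.
p = a·p₁ + b·p₂ ≈ (0.325, -0.462, 0.825); φ = arcsin(p_z) ≈ 55.60°, λ = atan2(p_y, p_x) ≈ -54.87°.

≈ (56°N, 55°W)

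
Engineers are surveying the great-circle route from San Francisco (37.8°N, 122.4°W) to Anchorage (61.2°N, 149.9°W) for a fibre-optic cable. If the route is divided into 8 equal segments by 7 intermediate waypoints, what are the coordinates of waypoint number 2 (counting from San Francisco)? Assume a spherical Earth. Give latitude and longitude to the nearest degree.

≈ (44°N, 127°W)

Write both endpoints as unit vectors p₁, p₂ with components (cos φ cos λ, cos φ sin λ, sin φ).
The central angle between the endpoints is δ = arccos(p₁·p₂) ≈ 0.506 rad (29.0°).
Interpolate at f = 2/8 with slerp weights a = sin((1−f)δ)/sin δ ≈ 0.764, b = sin(fδ)/sin δ ≈ 0.260.
p = a·p₁ + b·p₂ ≈ (-0.432, -0.573, 0.697); φ = arcsin(p_z) ≈ 44.15°, λ = atan2(p_y, p_x) ≈ -127.03°.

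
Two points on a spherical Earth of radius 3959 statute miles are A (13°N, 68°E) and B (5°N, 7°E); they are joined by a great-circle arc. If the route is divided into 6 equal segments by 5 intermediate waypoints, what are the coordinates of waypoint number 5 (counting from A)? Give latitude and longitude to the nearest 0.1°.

Convert each endpoint to a unit vector on the sphere (x = cos φ cos λ, y = cos φ sin λ, z = sin φ).
The central angle between the endpoints is δ = arccos(p₁·p₂) ≈ 1.058 rad (60.6°).
Interpolate at f = 5/6 with slerp weights a = sin((1−f)δ)/sin δ ≈ 0.201, b = sin(fδ)/sin δ ≈ 0.886.
p = a·p₁ + b·p₂ ≈ (0.949, 0.289, 0.122); φ = arcsin(p_z) ≈ 7.04°, λ = atan2(p_y, p_x) ≈ 16.96°.

≈ (7.0°N, 17.0°E)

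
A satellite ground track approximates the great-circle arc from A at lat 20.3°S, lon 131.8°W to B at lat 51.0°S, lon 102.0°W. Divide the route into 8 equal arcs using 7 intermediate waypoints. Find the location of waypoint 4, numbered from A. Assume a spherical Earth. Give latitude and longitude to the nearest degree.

Write both endpoints as unit vectors p₁, p₂ with components (cos φ cos λ, cos φ sin λ, sin φ).
The central angle between the endpoints is δ = arccos(p₁·p₂) ≈ 0.673 rad (38.6°).
Interpolate at f = 4/8 with slerp weights a = sin((1−f)δ)/sin δ ≈ 0.530, b = sin(fδ)/sin δ ≈ 0.530.
p = a·p₁ + b·p₂ ≈ (-0.400, -0.696, -0.595); φ = arcsin(p_z) ≈ -36.55°, λ = atan2(p_y, p_x) ≈ -119.90°.

≈ lat 37°S, lon 120°W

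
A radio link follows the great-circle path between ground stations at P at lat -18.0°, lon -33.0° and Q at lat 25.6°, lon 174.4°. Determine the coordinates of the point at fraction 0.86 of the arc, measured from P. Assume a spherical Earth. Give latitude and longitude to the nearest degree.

Convert each endpoint to a unit vector on the sphere (x = cos φ cos λ, y = cos φ sin λ, z = sin φ).
The central angle between the endpoints is δ = arccos(p₁·p₂) ≈ 2.679 rad (153.5°).
Interpolate at f = 0.86 with slerp weights a = sin((1−f)δ)/sin δ ≈ 0.821, b = sin(fδ)/sin δ ≈ 1.666.
p = a·p₁ + b·p₂ ≈ (-0.840, -0.279, 0.466); φ = arcsin(p_z) ≈ 27.77°, λ = atan2(p_y, p_x) ≈ -161.63°.

≈ lat 28°, lon -162°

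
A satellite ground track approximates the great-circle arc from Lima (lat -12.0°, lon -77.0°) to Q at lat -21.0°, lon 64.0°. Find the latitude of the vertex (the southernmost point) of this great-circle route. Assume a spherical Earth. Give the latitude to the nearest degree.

The great circle lies in the plane with unit normal n̂ = (p₁ × p₂)/|p₁ × p₂|.
Here n̂_z ≈ +0.744; the vertex latitude is φ_max = arccos|n̂_z| ≈ 41.9°.
Check via Clairaut: cos φ_max = |cos φ₁| · sin C = cos(12.0°)·sin(130.5°) ≈ 0.744, again giving ≈ 41.9°.

≈ -42°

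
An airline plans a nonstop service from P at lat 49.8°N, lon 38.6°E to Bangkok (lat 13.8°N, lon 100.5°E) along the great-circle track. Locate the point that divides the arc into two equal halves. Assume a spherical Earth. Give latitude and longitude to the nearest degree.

From cos δ = sin φ₁ sin φ₂ + cos φ₁ cos φ₂ cos Δλ, the central angle is δ ≈ 1.073 rad (61.5°).
Interpolate at f = 1/2 with slerp weights a = sin((1−f)δ)/sin δ ≈ 0.582, b = sin(fδ)/sin δ ≈ 0.582.
p = a·p₁ + b·p₂ ≈ (0.190, 0.790, 0.583); φ = arcsin(p_z) ≈ 35.67°, λ = atan2(p_y, p_x) ≈ 76.44°.

≈ lat 36°N, lon 76°E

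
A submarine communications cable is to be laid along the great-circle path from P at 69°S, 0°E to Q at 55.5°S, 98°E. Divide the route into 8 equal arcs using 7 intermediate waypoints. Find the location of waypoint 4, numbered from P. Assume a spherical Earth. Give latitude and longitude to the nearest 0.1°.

≈ 70.4°S, 63.5°E

Write both endpoints as unit vectors p₁, p₂ with components (cos φ cos λ, cos φ sin λ, sin φ).
The central angle between the endpoints is δ = arccos(p₁·p₂) ≈ 0.736 rad (42.2°).
Interpolate at f = 4/8 with slerp weights a = sin((1−f)δ)/sin δ ≈ 0.536, b = sin(fδ)/sin δ ≈ 0.536.
p = a·p₁ + b·p₂ ≈ (0.150, 0.301, -0.942); φ = arcsin(p_z) ≈ -70.38°, λ = atan2(p_y, p_x) ≈ 63.51°.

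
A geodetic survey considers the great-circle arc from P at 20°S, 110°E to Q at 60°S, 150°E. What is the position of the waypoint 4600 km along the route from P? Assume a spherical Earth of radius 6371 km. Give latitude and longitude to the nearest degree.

≈ 55°S, 139°E

Write both endpoints as unit vectors p₁, p₂ with components (cos φ cos λ, cos φ sin λ, sin φ).
The central angle between the endpoints is δ = arccos(p₁·p₂) ≈ 0.855 rad (49.0°). The total great-circle distance is δ·R ≈ 0.855 × 6371 ≈ 5448 km, so the target fraction is f = 4600/5448 ≈ 0.844.
Interpolate at f ≈ 0.844 with slerp weights a = sin((1−f)δ)/sin δ ≈ 0.176, b = sin(fδ)/sin δ ≈ 0.876.
p = a·p₁ + b·p₂ ≈ (-0.436, 0.374, -0.819); φ = arcsin(p_z) ≈ -54.94°, λ = atan2(p_y, p_x) ≈ 139.34°.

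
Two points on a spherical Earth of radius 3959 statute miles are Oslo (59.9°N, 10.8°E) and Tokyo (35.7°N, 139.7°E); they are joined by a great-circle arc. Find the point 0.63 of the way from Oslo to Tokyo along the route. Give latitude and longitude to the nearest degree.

≈ 60°N, 118°E

Write both endpoints as unit vectors p₁, p₂ with components (cos φ cos λ, cos φ sin λ, sin φ).
The central angle between the endpoints is δ = arccos(p₁·p₂) ≈ 1.319 rad (75.6°).
Interpolate at f = 0.63 with slerp weights a = sin((1−f)δ)/sin δ ≈ 0.484, b = sin(fδ)/sin δ ≈ 0.763.
p = a·p₁ + b·p₂ ≈ (-0.234, 0.446, 0.864); φ = arcsin(p_z) ≈ 59.76°, λ = atan2(p_y, p_x) ≈ 117.66°.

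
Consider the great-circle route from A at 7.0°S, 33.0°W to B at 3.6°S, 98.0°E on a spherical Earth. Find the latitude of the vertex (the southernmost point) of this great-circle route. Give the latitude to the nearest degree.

≈ 13°S

The great circle lies in the plane with unit normal n̂ = (p₁ × p₂)/|p₁ × p₂|.
Here n̂_z ≈ +0.975; the vertex latitude is φ_max = arccos|n̂_z| ≈ 12.8°.
Check via Clairaut: cos φ_max = |cos φ₁| · sin C = cos(7.0°)·sin(100.7°) ≈ 0.975, again giving ≈ 12.8°.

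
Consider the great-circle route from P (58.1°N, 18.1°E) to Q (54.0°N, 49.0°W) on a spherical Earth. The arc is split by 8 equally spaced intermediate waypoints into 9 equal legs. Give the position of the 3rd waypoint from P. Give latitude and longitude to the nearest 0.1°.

Write both endpoints as unit vectors p₁, p₂ with components (cos φ cos λ, cos φ sin λ, sin φ).
The central angle between the endpoints is δ = arccos(p₁·p₂) ≈ 0.631 rad (36.1°).
Interpolate at f = 3/9 with slerp weights a = sin((1−f)δ)/sin δ ≈ 0.692, b = sin(fδ)/sin δ ≈ 0.354.
p = a·p₁ + b·p₂ ≈ (0.484, -0.043, 0.874); φ = arcsin(p_z) ≈ 60.92°, λ = atan2(p_y, p_x) ≈ -5.12°.

≈ (60.9°N, 5.1°W)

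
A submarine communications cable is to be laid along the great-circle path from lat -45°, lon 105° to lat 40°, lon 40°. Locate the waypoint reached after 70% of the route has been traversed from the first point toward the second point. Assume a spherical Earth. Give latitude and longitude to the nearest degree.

Write both endpoints as unit vectors p₁, p₂ with components (cos φ cos λ, cos φ sin λ, sin φ).
The central angle between the endpoints is δ = arccos(p₁·p₂) ≈ 1.798 rad (103.0°).
Interpolate at f = 0.70 with slerp weights a = sin((1−f)δ)/sin δ ≈ 0.527, b = sin(fδ)/sin δ ≈ 0.977.
p = a·p₁ + b·p₂ ≈ (0.477, 0.841, 0.255); φ = arcsin(p_z) ≈ 14.78°, λ = atan2(p_y, p_x) ≈ 60.46°.

≈ lat 15°, lon 60°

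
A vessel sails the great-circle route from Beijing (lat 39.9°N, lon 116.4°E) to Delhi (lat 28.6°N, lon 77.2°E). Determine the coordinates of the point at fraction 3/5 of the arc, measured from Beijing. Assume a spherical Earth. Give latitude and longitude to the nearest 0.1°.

≈ lat 34.6°N, lon 91.5°E

From cos δ = sin φ₁ sin φ₂ + cos φ₁ cos φ₂ cos Δλ, the central angle is δ ≈ 0.593 rad (34.0°).
Interpolate at f = 3/5 with slerp weights a = sin((1−f)δ)/sin δ ≈ 0.421, b = sin(fδ)/sin δ ≈ 0.623.
p = a·p₁ + b·p₂ ≈ (-0.022, 0.823, 0.568); φ = arcsin(p_z) ≈ 34.62°, λ = atan2(p_y, p_x) ≈ 91.54°.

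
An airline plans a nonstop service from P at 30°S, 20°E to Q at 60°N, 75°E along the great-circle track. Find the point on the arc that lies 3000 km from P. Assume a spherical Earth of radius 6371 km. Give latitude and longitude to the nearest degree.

Write both endpoints as unit vectors p₁, p₂ with components (cos φ cos λ, cos φ sin λ, sin φ).
The central angle between the endpoints is δ = arccos(p₁·p₂) ≈ 1.757 rad (100.6°). The total great-circle distance is δ·R ≈ 1.757 × 6371 ≈ 11191 km, so the target fraction is f = 3000/11191 ≈ 0.268.
Interpolate at f ≈ 0.268 with slerp weights a = sin((1−f)δ)/sin δ ≈ 0.976, b = sin(fδ)/sin δ ≈ 0.462.
p = a·p₁ + b·p₂ ≈ (0.854, 0.512, -0.088); φ = arcsin(p_z) ≈ -5.07°, λ = atan2(p_y, p_x) ≈ 30.94°.

≈ 5°S, 31°E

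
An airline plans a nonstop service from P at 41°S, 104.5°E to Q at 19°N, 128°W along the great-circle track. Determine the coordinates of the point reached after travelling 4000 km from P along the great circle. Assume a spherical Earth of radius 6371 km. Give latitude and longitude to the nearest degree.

≈ 37°S, 151°E

Write both endpoints as unit vectors p₁, p₂ with components (cos φ cos λ, cos φ sin λ, sin φ).
The central angle between the endpoints is δ = arccos(p₁·p₂) ≈ 2.276 rad (130.4°). The total great-circle distance is δ·R ≈ 2.276 × 6371 ≈ 14499 km, so the target fraction is f = 4000/14499 ≈ 0.276.
Interpolate at f ≈ 0.276 with slerp weights a = sin((1−f)δ)/sin δ ≈ 1.309, b = sin(fδ)/sin δ ≈ 0.771.
p = a·p₁ + b·p₂ ≈ (-0.696, 0.382, -0.608); φ = arcsin(p_z) ≈ -37.43°, λ = atan2(p_y, p_x) ≈ 151.26°.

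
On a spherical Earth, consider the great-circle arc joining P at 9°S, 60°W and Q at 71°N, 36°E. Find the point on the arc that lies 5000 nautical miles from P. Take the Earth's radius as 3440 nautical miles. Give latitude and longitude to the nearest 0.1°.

≈ 65.2°N, 8.7°W

Convert each endpoint to a unit vector on the sphere (x = cos φ cos λ, y = cos φ sin λ, z = sin φ).
The central angle between the endpoints is δ = arccos(p₁·p₂) ≈ 1.753 rad (100.5°). The total great-circle distance is δ·R ≈ 1.753 × 3440 ≈ 6031 nmi, so the target fraction is f = 5000/6031 ≈ 0.829.
Interpolate at f ≈ 0.829 with slerp weights a = sin((1−f)δ)/sin δ ≈ 0.300, b = sin(fδ)/sin δ ≈ 1.010.
p = a·p₁ + b·p₂ ≈ (0.414, -0.064, 0.908); φ = arcsin(p_z) ≈ 65.22°, λ = atan2(p_y, p_x) ≈ -8.73°.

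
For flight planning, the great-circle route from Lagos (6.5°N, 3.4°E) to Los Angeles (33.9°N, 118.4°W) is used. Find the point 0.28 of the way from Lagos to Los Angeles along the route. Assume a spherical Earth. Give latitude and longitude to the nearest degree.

Write both endpoints as unit vectors p₁, p₂ with components (cos φ cos λ, cos φ sin λ, sin φ).
The central angle between the endpoints is δ = arccos(p₁·p₂) ≈ 1.951 rad (111.8°).
Interpolate at f = 0.28 with slerp weights a = sin((1−f)δ)/sin δ ≈ 1.062, b = sin(fδ)/sin δ ≈ 0.560.
p = a·p₁ + b·p₂ ≈ (0.833, -0.346, 0.432); φ = arcsin(p_z) ≈ 25.62°, λ = atan2(p_y, p_x) ≈ -22.56°.

≈ 26°N, 23°W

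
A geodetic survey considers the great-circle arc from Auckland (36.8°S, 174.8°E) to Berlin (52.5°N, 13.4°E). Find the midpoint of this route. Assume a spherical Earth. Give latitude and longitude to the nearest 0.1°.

The haversine formula gives a central angle δ ≈ 2.785 rad (159.6°) between the endpoints.
Interpolate at f = 1/2 with slerp weights a = sin((1−f)δ)/sin δ ≈ 2.822, b = sin(fδ)/sin δ ≈ 2.822.
p = a·p₁ + b·p₂ ≈ (-0.579, 0.603, 0.548); φ = arcsin(p_z) ≈ 33.26°, λ = atan2(p_y, p_x) ≈ 133.85°.

≈ 33.3°N, 133.9°E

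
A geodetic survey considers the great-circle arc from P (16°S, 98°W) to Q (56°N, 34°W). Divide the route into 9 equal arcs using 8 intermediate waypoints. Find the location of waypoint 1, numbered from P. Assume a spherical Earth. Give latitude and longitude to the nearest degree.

Write both endpoints as unit vectors p₁, p₂ with components (cos φ cos λ, cos φ sin λ, sin φ).
The central angle between the endpoints is δ = arccos(p₁·p₂) ≈ 1.564 rad (89.6°).
Interpolate at f = 1/9 with slerp weights a = sin((1−f)δ)/sin δ ≈ 0.984, b = sin(fδ)/sin δ ≈ 0.173.
p = a·p₁ + b·p₂ ≈ (-0.051, -0.990, -0.128); φ = arcsin(p_z) ≈ -7.34°, λ = atan2(p_y, p_x) ≈ -92.97°.

≈ (7°S, 93°W)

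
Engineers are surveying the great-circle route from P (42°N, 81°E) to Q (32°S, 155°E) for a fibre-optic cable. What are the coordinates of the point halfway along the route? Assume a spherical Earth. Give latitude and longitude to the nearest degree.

≈ (6°N, 121°E)

The haversine formula gives a central angle δ ≈ 1.753 rad (100.4°) between the endpoints.
Interpolate at f = 1/2 with slerp weights a = sin((1−f)δ)/sin δ ≈ 0.781, b = sin(fδ)/sin δ ≈ 0.781.
p = a·p₁ + b·p₂ ≈ (-0.510, 0.853, 0.109); φ = arcsin(p_z) ≈ 6.24°, λ = atan2(p_y, p_x) ≈ 120.84°.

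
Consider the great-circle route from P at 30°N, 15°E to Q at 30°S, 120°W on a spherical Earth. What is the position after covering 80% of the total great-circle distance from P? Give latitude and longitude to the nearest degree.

≈ 21°S, 90°W

From cos δ = sin φ₁ sin φ₂ + cos φ₁ cos φ₂ cos Δλ, the central angle is δ ≈ 2.466 rad (141.3°).
Interpolate at f = 0.80 with slerp weights a = sin((1−f)δ)/sin δ ≈ 0.757, b = sin(fδ)/sin δ ≈ 1.472.
p = a·p₁ + b·p₂ ≈ (-0.004, -0.934, -0.357); φ = arcsin(p_z) ≈ -20.93°, λ = atan2(p_y, p_x) ≈ -90.24°.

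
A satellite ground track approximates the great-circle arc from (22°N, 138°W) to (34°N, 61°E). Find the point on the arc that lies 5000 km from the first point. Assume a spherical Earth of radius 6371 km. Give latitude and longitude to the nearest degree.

≈ (62°N, 167°W)

From cos δ = sin φ₁ sin φ₂ + cos φ₁ cos φ₂ cos Δλ, the central angle is δ ≈ 2.115 rad (121.2°). The total great-circle distance is δ·R ≈ 2.115 × 6371 ≈ 13472 km, so the target fraction is f = 5000/13472 ≈ 0.371.
Interpolate at f ≈ 0.371 with slerp weights a = sin((1−f)δ)/sin δ ≈ 1.135, b = sin(fδ)/sin δ ≈ 0.826.
p = a·p₁ + b·p₂ ≈ (-0.450, -0.105, 0.887); φ = arcsin(p_z) ≈ 62.48°, λ = atan2(p_y, p_x) ≈ -166.84°.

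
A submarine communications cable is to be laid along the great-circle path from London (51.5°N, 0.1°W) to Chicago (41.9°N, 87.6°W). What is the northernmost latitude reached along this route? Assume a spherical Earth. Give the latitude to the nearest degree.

The great circle lies in the plane with unit normal n̂ = (p₁ × p₂)/|p₁ × p₂|.
Here n̂_z ≈ -0.551; the vertex latitude is φ_max = arccos|n̂_z| ≈ 56.6°.
Check via Clairaut: cos φ_max = |cos φ₁| · sin C = cos(51.5°)·sin(62.3°) ≈ 0.551, again giving ≈ 56.6°.

≈ 57°N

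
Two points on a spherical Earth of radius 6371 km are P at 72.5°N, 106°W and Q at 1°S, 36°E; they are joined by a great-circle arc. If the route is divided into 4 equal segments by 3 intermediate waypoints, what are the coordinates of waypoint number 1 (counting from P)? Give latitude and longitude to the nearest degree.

Write both endpoints as unit vectors p₁, p₂ with components (cos φ cos λ, cos φ sin λ, sin φ).
The central angle between the endpoints is δ = arccos(p₁·p₂) ≈ 1.827 rad (104.7°).
Interpolate at f = 1/4 with slerp weights a = sin((1−f)δ)/sin δ ≈ 1.013, b = sin(fδ)/sin δ ≈ 0.456.
p = a·p₁ + b·p₂ ≈ (0.285, -0.025, 0.958); φ = arcsin(p_z) ≈ 73.38°, λ = atan2(p_y, p_x) ≈ -4.99°.

≈ 73°N, 5°W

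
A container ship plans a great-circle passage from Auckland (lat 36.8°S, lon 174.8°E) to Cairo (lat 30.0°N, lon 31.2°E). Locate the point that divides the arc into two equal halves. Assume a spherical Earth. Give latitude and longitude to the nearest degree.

Write both endpoints as unit vectors p₁, p₂ with components (cos φ cos λ, cos φ sin λ, sin φ).
The central angle between the endpoints is δ = arccos(p₁·p₂) ≈ 2.602 rad (149.1°).
Interpolate at f = 1/2 with slerp weights a = sin((1−f)δ)/sin δ ≈ 1.874, b = sin(fδ)/sin δ ≈ 1.874.
p = a·p₁ + b·p₂ ≈ (-0.106, 0.977, -0.186); φ = arcsin(p_z) ≈ -10.70°, λ = atan2(p_y, p_x) ≈ 96.21°.

≈ lat 11°S, lon 96°E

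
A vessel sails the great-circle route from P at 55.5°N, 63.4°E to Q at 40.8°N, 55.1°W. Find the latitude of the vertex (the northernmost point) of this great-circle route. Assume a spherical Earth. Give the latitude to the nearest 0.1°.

The great circle lies in the plane with unit normal n̂ = (p₁ × p₂)/|p₁ × p₂|.
Here n̂_z ≈ -0.400; the vertex latitude is φ_max = arccos|n̂_z| ≈ 66.4°.

≈ 66.4°N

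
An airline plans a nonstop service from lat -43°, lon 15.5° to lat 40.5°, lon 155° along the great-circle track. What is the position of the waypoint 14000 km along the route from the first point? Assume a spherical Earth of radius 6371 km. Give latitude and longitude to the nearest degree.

Convert each endpoint to a unit vector on the sphere (x = cos φ cos λ, y = cos φ sin λ, z = sin φ).
The central angle between the endpoints is δ = arccos(p₁·p₂) ≈ 2.618 rad (150.0°). The total great-circle distance is δ·R ≈ 2.618 × 6371 ≈ 16676 km, so the target fraction is f = 14000/16676 ≈ 0.840.
Interpolate at f ≈ 0.840 with slerp weights a = sin((1−f)δ)/sin δ ≈ 0.815, b = sin(fδ)/sin δ ≈ 1.619.
p = a·p₁ + b·p₂ ≈ (-0.541, 0.680, 0.495); φ = arcsin(p_z) ≈ 29.70°, λ = atan2(p_y, p_x) ≈ 128.53°.

≈ lat 30°, lon 129°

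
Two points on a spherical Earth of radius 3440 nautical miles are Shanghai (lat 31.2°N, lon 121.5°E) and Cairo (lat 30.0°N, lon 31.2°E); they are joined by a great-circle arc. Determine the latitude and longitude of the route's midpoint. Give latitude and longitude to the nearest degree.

≈ lat 40°N, lon 76°E

Write both endpoints as unit vectors p₁, p₂ with components (cos φ cos λ, cos φ sin λ, sin φ).
The central angle between the endpoints is δ = arccos(p₁·p₂) ≈ 1.313 rad (75.2°).
Interpolate at f = 1/2 with slerp weights a = sin((1−f)δ)/sin δ ≈ 0.631, b = sin(fδ)/sin δ ≈ 0.631.
p = a·p₁ + b·p₂ ≈ (0.185, 0.743, 0.643); φ = arcsin(p_z) ≈ 39.98°, λ = atan2(p_y, p_x) ≈ 75.99°.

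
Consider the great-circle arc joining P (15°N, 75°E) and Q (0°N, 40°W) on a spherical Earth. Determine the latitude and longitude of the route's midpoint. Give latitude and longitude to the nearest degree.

≈ (14°N, 16°E)

The haversine formula gives a central angle δ ≈ 1.991 rad (114.1°) between the endpoints.
Interpolate at f = 1/2 with slerp weights a = sin((1−f)δ)/sin δ ≈ 0.919, b = sin(fδ)/sin δ ≈ 0.919.
p = a·p₁ + b·p₂ ≈ (0.934, 0.267, 0.238); φ = arcsin(p_z) ≈ 13.76°, λ = atan2(p_y, p_x) ≈ 15.94°.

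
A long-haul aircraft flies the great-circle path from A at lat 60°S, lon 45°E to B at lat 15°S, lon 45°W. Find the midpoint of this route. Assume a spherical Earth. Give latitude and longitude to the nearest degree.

Convert each endpoint to a unit vector on the sphere (x = cos φ cos λ, y = cos φ sin λ, z = sin φ).
The central angle between the endpoints is δ = arccos(p₁·p₂) ≈ 1.345 rad (77.0°).
Interpolate at f = 1/2 with slerp weights a = sin((1−f)δ)/sin δ ≈ 0.639, b = sin(fδ)/sin δ ≈ 0.639.
p = a·p₁ + b·p₂ ≈ (0.662, -0.211, -0.719); φ = arcsin(p_z) ≈ -45.96°, λ = atan2(p_y, p_x) ≈ -17.63°.

≈ lat 46°S, lon 18°W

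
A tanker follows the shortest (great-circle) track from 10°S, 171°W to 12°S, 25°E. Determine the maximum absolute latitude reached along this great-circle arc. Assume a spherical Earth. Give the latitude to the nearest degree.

The great circle lies in the plane with unit normal n̂ = (p₁ × p₂)/|p₁ × p₂|.
Here n̂_z ≈ -0.582; the vertex latitude is φ_max = arccos|n̂_z| ≈ 54.4°.

≈ 54°S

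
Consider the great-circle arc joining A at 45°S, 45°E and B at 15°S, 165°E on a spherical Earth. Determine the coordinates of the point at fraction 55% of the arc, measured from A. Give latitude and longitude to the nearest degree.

Convert each endpoint to a unit vector on the sphere (x = cos φ cos λ, y = cos φ sin λ, z = sin φ).
The central angle between the endpoints is δ = arccos(p₁·p₂) ≈ 1.730 rad (99.1°).
Interpolate at f = 0.55 with slerp weights a = sin((1−f)δ)/sin δ ≈ 0.711, b = sin(fδ)/sin δ ≈ 0.825.
p = a·p₁ + b·p₂ ≈ (-0.414, 0.562, -0.716); φ = arcsin(p_z) ≈ -45.75°, λ = atan2(p_y, p_x) ≈ 126.38°.

≈ 46°S, 126°E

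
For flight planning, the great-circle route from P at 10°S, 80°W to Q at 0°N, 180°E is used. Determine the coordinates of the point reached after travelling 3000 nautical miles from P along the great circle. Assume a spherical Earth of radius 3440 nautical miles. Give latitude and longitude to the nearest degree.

The haversine formula gives a central angle δ ≈ 1.743 rad (99.8°) between the endpoints. The total great-circle distance is δ·R ≈ 1.743 × 3440 ≈ 5995 nmi, so the target fraction is f = 3000/5995 ≈ 0.500.
Interpolate at f ≈ 0.500 with slerp weights a = sin((1−f)δ)/sin δ ≈ 0.776, b = sin(fδ)/sin δ ≈ 0.777.
p = a·p₁ + b·p₂ ≈ (-0.644, -0.753, -0.135); φ = arcsin(p_z) ≈ -7.75°, λ = atan2(p_y, p_x) ≈ -130.57°.

≈ 8°S, 131°W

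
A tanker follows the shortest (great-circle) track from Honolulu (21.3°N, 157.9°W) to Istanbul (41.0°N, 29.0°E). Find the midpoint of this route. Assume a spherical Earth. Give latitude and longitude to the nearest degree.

Convert each endpoint to a unit vector on the sphere (x = cos φ cos λ, y = cos φ sin λ, z = sin φ).
The central angle between the endpoints is δ = arccos(p₁·p₂) ≈ 2.049 rad (117.4°).
Interpolate at f = 1/2 with slerp weights a = sin((1−f)δ)/sin δ ≈ 0.962, b = sin(fδ)/sin δ ≈ 0.962.
p = a·p₁ + b·p₂ ≈ (-0.195, 0.015, 0.981); φ = arcsin(p_z) ≈ 78.70°, λ = atan2(p_y, p_x) ≈ 175.67°.

≈ 79°N, 176°E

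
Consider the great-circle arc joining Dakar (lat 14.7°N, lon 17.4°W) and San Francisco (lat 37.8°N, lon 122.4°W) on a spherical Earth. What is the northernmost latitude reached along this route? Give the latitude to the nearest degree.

The great circle lies in the plane with unit normal n̂ = (p₁ × p₂)/|p₁ × p₂|.
Here n̂_z ≈ -0.739; the vertex latitude is φ_max = arccos|n̂_z| ≈ 42.4°.
Check via Clairaut: cos φ_max = |cos φ₁| · sin C = cos(14.7°)·sin(49.8°) ≈ 0.739, again giving ≈ 42.4°.

≈ 42°N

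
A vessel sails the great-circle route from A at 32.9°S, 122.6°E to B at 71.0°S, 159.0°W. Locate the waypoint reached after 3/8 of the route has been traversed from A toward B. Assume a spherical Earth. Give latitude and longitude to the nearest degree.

≈ 51°S, 135°E

Write both endpoints as unit vectors p₁, p₂ with components (cos φ cos λ, cos φ sin λ, sin φ).
The central angle between the endpoints is δ = arccos(p₁·p₂) ≈ 0.966 rad (55.4°).
Interpolate at f = 3/8 with slerp weights a = sin((1−f)δ)/sin δ ≈ 0.690, b = sin(fδ)/sin δ ≈ 0.431.
p = a·p₁ + b·p₂ ≈ (-0.443, 0.438, -0.782); φ = arcsin(p_z) ≈ -51.46°, λ = atan2(p_y, p_x) ≈ 135.34°.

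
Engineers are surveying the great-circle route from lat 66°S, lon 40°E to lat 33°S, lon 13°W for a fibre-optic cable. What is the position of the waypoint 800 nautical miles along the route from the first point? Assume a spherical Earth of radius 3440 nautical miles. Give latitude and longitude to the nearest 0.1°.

≈ lat 59.0°S, lon 15.1°E

The haversine formula gives a central angle δ ≈ 0.791 rad (45.3°) between the endpoints. The total great-circle distance is δ·R ≈ 0.791 × 3440 ≈ 2722 nmi, so the target fraction is f = 800/2722 ≈ 0.294.
Interpolate at f ≈ 0.294 with slerp weights a = sin((1−f)δ)/sin δ ≈ 0.745, b = sin(fδ)/sin δ ≈ 0.324.
p = a·p₁ + b·p₂ ≈ (0.497, 0.134, -0.857); φ = arcsin(p_z) ≈ -59.02°, λ = atan2(p_y, p_x) ≈ 15.06°.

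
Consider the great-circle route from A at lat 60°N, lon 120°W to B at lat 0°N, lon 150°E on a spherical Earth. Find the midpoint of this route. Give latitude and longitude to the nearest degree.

≈ lat 38°N, lon 177°E

From cos δ = sin φ₁ sin φ₂ + cos φ₁ cos φ₂ cos Δλ, the central angle is δ ≈ 1.571 rad (90.0°).
Interpolate at f = 1/2 with slerp weights a = sin((1−f)δ)/sin δ ≈ 0.707, b = sin(fδ)/sin δ ≈ 0.707.
p = a·p₁ + b·p₂ ≈ (-0.789, 0.047, 0.612); φ = arcsin(p_z) ≈ 37.76°, λ = atan2(p_y, p_x) ≈ 176.57°.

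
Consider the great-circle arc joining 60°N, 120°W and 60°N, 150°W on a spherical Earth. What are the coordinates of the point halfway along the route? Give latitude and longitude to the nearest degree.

The haversine formula gives a central angle δ ≈ 0.260 rad (14.9°) between the endpoints.
Interpolate at f = 1/2 with slerp weights a = sin((1−f)δ)/sin δ ≈ 0.504, b = sin(fδ)/sin δ ≈ 0.504.
p = a·p₁ + b·p₂ ≈ (-0.344, -0.344, 0.873); φ = arcsin(p_z) ≈ 60.85°, λ = atan2(p_y, p_x) ≈ -135.00°.

≈ 61°N, 135°W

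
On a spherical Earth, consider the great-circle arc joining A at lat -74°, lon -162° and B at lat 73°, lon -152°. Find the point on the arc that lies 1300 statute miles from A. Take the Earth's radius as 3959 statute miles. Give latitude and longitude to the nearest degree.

≈ lat -55°, lon -159°

Convert each endpoint to a unit vector on the sphere (x = cos φ cos λ, y = cos φ sin λ, z = sin φ).
The central angle between the endpoints is δ = arccos(p₁·p₂) ≈ 2.568 rad (147.1°). The total great-circle distance is δ·R ≈ 2.568 × 3959 ≈ 10166 mi, so the target fraction is f = 1300/10166 ≈ 0.128.
Interpolate at f ≈ 0.128 with slerp weights a = sin((1−f)δ)/sin δ ≈ 1.446, b = sin(fδ)/sin δ ≈ 0.594.
p = a·p₁ + b·p₂ ≈ (-0.532, -0.205, -0.821); φ = arcsin(p_z) ≈ -55.23°, λ = atan2(p_y, p_x) ≈ -158.97°.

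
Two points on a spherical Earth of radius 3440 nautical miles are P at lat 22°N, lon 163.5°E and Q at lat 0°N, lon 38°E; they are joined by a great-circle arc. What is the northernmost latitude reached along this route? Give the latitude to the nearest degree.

The great circle lies in the plane with unit normal n̂ = (p₁ × p₂)/|p₁ × p₂|.
Here n̂_z ≈ -0.896; the vertex latitude is φ_max = arccos|n̂_z| ≈ 26.4°.

≈ 26°N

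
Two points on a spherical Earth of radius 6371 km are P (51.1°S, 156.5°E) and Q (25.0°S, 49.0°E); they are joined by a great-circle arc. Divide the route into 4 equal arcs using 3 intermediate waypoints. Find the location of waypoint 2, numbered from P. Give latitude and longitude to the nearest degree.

The haversine formula gives a central angle δ ≈ 1.412 rad (80.9°) between the endpoints.
Interpolate at f = 2/4 with slerp weights a = sin((1−f)δ)/sin δ ≈ 0.657, b = sin(fδ)/sin δ ≈ 0.657.
p = a·p₁ + b·p₂ ≈ (0.012, 0.614, -0.789); φ = arcsin(p_z) ≈ -52.11°, λ = atan2(p_y, p_x) ≈ 88.85°.

≈ (52°S, 89°E)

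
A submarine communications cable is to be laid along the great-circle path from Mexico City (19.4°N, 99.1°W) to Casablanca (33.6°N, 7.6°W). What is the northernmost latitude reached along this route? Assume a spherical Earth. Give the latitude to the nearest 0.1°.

The great circle lies in the plane with unit normal n̂ = (p₁ × p₂)/|p₁ × p₂|.
Here n̂_z ≈ +0.796; the vertex latitude is φ_max = arccos|n̂_z| ≈ 37.2°.

≈ 37.2°N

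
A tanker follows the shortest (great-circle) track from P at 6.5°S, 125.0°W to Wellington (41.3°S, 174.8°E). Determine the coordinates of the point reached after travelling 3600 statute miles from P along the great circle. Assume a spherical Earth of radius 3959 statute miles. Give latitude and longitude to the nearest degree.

≈ 37°S, 171°W

The haversine formula gives a central angle δ ≈ 1.109 rad (63.5°) between the endpoints. The total great-circle distance is δ·R ≈ 1.109 × 3959 ≈ 4390 mi, so the target fraction is f = 3600/4390 ≈ 0.820.
Interpolate at f ≈ 0.820 with slerp weights a = sin((1−f)δ)/sin δ ≈ 0.221, b = sin(fδ)/sin δ ≈ 0.881.
p = a·p₁ + b·p₂ ≈ (-0.786, -0.120, -0.607); φ = arcsin(p_z) ≈ -37.36°, λ = atan2(p_y, p_x) ≈ -171.30°.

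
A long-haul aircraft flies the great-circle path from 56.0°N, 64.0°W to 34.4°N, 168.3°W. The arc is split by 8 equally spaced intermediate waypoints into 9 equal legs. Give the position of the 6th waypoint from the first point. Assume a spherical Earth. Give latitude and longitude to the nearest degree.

≈ 52°N, 147°W

From cos δ = sin φ₁ sin φ₂ + cos φ₁ cos φ₂ cos Δλ, the central angle is δ ≈ 1.209 rad (69.2°).
Interpolate at f = 6/9 with slerp weights a = sin((1−f)δ)/sin δ ≈ 0.419, b = sin(fδ)/sin δ ≈ 0.771.
p = a·p₁ + b·p₂ ≈ (-0.520, -0.340, 0.783); φ = arcsin(p_z) ≈ 51.57°, λ = atan2(p_y, p_x) ≈ -146.86°.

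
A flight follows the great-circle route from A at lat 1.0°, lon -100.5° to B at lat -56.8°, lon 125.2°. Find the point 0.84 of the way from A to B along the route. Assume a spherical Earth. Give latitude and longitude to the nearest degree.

Convert each endpoint to a unit vector on the sphere (x = cos φ cos λ, y = cos φ sin λ, z = sin φ).
The central angle between the endpoints is δ = arccos(p₁·p₂) ≈ 1.979 rad (113.4°).
Interpolate at f = 0.84 with slerp weights a = sin((1−f)δ)/sin δ ≈ 0.339, b = sin(fδ)/sin δ ≈ 1.085.
p = a·p₁ + b·p₂ ≈ (-0.404, 0.152, -0.902); φ = arcsin(p_z) ≈ -64.41°, λ = atan2(p_y, p_x) ≈ 159.40°.

≈ lat -64°, lon 159°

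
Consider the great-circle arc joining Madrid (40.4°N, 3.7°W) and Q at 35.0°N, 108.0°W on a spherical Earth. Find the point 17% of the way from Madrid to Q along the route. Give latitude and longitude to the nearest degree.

Write both endpoints as unit vectors p₁, p₂ with components (cos φ cos λ, cos φ sin λ, sin φ).
The central angle between the endpoints is δ = arccos(p₁·p₂) ≈ 1.351 rad (77.4°).
Interpolate at f = 0.17 with slerp weights a = sin((1−f)δ)/sin δ ≈ 0.923, b = sin(fδ)/sin δ ≈ 0.233.
p = a·p₁ + b·p₂ ≈ (0.642, -0.227, 0.732); φ = arcsin(p_z) ≈ 47.05°, λ = atan2(p_y, p_x) ≈ -19.47°.

≈ 47°N, 19°W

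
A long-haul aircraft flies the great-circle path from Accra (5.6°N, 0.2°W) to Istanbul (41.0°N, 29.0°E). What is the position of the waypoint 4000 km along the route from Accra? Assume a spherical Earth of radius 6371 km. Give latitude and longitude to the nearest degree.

From cos δ = sin φ₁ sin φ₂ + cos φ₁ cos φ₂ cos Δλ, the central angle is δ ≈ 0.767 rad (44.0°). The total great-circle distance is δ·R ≈ 0.767 × 6371 ≈ 4889 km, so the target fraction is f = 4000/4889 ≈ 0.818.
Interpolate at f ≈ 0.818 with slerp weights a = sin((1−f)δ)/sin δ ≈ 0.200, b = sin(fδ)/sin δ ≈ 0.846.
p = a·p₁ + b·p₂ ≈ (0.758, 0.309, 0.575); φ = arcsin(p_z) ≈ 35.07°, λ = atan2(p_y, p_x) ≈ 22.17°.

≈ 35°N, 22°E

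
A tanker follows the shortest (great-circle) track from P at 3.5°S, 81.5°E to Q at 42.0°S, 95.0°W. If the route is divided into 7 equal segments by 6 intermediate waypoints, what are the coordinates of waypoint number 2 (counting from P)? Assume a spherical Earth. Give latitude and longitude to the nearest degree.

Convert each endpoint to a unit vector on the sphere (x = cos φ cos λ, y = cos φ sin λ, z = sin φ).
The central angle between the endpoints is δ = arccos(p₁·p₂) ≈ 2.346 rad (134.4°).
Interpolate at f = 2/7 with slerp weights a = sin((1−f)δ)/sin δ ≈ 1.392, b = sin(fδ)/sin δ ≈ 0.869.
p = a·p₁ + b·p₂ ≈ (0.149, 0.730, -0.667); φ = arcsin(p_z) ≈ -41.80°, λ = atan2(p_y, p_x) ≈ 78.47°.

≈ 42°S, 78°E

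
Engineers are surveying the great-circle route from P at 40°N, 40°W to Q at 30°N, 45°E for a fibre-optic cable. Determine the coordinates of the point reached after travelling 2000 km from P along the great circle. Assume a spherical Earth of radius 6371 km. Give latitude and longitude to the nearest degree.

≈ 44°N, 16°W

From cos δ = sin φ₁ sin φ₂ + cos φ₁ cos φ₂ cos Δλ, the central angle is δ ≈ 1.182 rad (67.7°). The total great-circle distance is δ·R ≈ 1.182 × 6371 ≈ 7530 km, so the target fraction is f = 2000/7530 ≈ 0.266.
Interpolate at f ≈ 0.266 with slerp weights a = sin((1−f)δ)/sin δ ≈ 0.825, b = sin(fδ)/sin δ ≈ 0.334.
p = a·p₁ + b·p₂ ≈ (0.688, -0.202, 0.697); φ = arcsin(p_z) ≈ 44.18°, λ = atan2(p_y, p_x) ≈ -16.33°.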